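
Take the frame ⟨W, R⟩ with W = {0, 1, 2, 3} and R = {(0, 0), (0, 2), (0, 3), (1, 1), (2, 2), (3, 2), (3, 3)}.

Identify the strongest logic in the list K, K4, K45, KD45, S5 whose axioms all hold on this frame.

Transitive (axiom 4): yes — every two-step R-path is closed by a direct edge.
Euclidean (axiom 5): no — 0 R 2 and 0 R 3, but not 2 R 3.
Serial (axiom D): yes — every world has a successor (e.g. 0 R 0).
Reflexive (axiom T): yes — every world is R-related to itself.
So F validates K, K4; K45 would additionally require R to be Euclidean. The strongest is K4.

K4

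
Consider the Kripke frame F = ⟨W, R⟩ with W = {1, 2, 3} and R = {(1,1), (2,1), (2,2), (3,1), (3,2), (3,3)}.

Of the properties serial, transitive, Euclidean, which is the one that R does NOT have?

Serial: yes — every world has a successor (e.g. 1 R 1).
Transitive: yes — every two-step R-path is closed by a direct edge.
Euclidean: no — 3 R 1 and 3 R 2, but not 1 R 2.
Only Euclidean fails.

Euclidean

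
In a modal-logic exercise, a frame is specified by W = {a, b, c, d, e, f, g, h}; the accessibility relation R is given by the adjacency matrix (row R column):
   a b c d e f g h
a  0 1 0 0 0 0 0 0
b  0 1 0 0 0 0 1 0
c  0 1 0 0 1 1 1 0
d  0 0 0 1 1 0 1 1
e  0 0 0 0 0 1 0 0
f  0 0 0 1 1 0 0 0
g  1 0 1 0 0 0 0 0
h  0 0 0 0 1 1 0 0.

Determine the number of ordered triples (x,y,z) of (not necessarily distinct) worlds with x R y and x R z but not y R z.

34

Enumerating: (b,g,b), (b,g,g), (c,b,e), (c,b,f), (c,e,b), (c,e,e), (c,e,g), (c,f,b), (c,f,f), (c,f,g), (c,g,b), (c,g,e), … and 22 more.
Total: 34.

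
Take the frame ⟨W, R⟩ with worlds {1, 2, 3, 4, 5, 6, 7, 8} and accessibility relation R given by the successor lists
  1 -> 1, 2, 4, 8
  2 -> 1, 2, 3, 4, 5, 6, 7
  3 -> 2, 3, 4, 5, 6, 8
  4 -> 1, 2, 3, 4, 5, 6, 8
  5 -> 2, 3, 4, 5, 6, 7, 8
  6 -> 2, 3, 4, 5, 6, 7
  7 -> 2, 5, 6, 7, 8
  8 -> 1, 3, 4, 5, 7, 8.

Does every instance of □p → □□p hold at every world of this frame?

No

By correspondence theory, 4 is valid on a frame iff R is transitive.
Transitive: no — 1 R 2 and 2 R 3, but not 1 R 3.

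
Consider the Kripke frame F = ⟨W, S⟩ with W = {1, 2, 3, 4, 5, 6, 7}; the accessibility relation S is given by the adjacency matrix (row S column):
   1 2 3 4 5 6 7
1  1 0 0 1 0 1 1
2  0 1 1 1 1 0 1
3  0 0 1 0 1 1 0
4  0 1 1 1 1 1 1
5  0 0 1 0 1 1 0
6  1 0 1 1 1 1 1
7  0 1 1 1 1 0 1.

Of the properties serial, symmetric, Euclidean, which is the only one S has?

serial

Serial: yes — every world has a successor (e.g. 1 S 1).
Symmetric: no — 1 S 4 but not 4 S 1.
Euclidean: no — 1 S 7 and 1 S 6, but not 7 S 6.
Only serial holds.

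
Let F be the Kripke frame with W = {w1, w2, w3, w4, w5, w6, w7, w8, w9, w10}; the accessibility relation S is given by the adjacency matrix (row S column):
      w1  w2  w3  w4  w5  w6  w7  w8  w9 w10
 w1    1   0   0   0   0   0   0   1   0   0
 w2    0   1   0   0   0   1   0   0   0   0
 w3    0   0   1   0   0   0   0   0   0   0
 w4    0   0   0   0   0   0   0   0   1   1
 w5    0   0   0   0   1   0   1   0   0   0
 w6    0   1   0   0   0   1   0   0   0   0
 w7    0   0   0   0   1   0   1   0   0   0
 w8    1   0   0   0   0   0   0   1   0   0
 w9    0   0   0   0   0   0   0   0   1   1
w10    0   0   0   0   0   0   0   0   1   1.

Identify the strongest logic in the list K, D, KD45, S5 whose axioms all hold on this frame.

Serial (axiom D): yes — every world has a successor (e.g. w1 S w1).
Euclidean (axiom 5): yes — any two successors of a common world are S-related.
Transitive (axiom 4): yes — every two-step S-path is closed by a direct edge.
Reflexive (axiom T): no — w4 is not related to itself.
So F validates K, D, KD45; S5 would additionally require S to be reflexive. The strongest is KD45.

KD45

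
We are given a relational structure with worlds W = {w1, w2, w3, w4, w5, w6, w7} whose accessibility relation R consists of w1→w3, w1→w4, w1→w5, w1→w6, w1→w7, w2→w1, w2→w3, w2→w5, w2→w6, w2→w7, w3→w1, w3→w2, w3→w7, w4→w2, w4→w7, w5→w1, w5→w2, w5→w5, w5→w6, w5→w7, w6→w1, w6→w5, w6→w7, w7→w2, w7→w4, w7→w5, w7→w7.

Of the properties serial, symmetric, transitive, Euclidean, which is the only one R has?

serial

Serial: yes — every world has a successor (e.g. w1 R w3).
Symmetric: no — w1 R w4 but not w4 R w1.
Transitive: no — w1 R w3 and w3 R w2, but not w1 R w2.
Euclidean: no — w1 R w3 and w1 R w4, but not w3 R w4.
Only serial holds.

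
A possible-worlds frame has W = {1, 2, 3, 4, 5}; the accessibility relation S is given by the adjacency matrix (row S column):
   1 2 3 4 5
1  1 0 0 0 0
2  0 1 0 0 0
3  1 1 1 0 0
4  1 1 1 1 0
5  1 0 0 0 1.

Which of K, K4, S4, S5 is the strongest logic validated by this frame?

S4

Transitive (axiom 4): yes — every two-step S-path is closed by a direct edge.
Reflexive (axiom T): yes — every world is S-related to itself.
Euclidean (axiom 5): no — 3 S 1 and 3 S 2, but not 1 S 2.
So F validates K, K4, S4; S5 would additionally require S to be Euclidean. The strongest is S4.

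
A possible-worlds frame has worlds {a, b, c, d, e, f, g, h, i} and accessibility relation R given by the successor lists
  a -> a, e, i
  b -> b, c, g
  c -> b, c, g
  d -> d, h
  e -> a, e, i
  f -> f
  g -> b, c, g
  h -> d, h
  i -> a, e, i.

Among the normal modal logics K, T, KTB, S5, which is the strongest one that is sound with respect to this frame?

S5

Reflexive (axiom T): yes — every world is R-related to itself.
Symmetric (axiom B): yes — every pair in R has its reverse in R.
Euclidean (axiom 5): yes — any two successors of a common world are R-related.
So F validates K, T, KTB, S5. The strongest is S5.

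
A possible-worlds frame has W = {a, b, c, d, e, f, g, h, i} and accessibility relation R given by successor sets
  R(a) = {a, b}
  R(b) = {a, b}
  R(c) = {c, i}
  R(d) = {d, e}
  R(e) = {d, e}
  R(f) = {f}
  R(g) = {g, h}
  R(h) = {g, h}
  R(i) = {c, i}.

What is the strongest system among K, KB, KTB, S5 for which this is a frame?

S5

Symmetric (axiom B): yes — every pair in R has its reverse in R.
Reflexive (axiom T): yes — every world is R-related to itself.
Euclidean (axiom 5): yes — any two successors of a common world are R-related.
So F validates K, KB, KTB, S5. The strongest is S5.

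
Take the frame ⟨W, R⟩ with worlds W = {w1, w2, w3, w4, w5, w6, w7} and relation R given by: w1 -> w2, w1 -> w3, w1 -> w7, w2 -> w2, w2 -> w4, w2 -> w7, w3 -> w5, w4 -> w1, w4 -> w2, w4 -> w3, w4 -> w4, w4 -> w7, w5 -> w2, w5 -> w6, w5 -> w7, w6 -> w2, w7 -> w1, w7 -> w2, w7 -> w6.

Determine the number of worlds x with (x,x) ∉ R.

5

Enumerating: w1, w3, w5, w6, w7.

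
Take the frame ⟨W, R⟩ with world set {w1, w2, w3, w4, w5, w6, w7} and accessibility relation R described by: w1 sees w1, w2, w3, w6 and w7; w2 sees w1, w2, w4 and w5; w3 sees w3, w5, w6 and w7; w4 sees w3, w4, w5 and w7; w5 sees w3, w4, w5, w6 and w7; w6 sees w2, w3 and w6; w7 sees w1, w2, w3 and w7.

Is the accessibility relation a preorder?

Reflexive: yes — every world is R-related to itself.
Transitive: no — w1 R w2 and w2 R w4, but not w1 R w4.
So R is not a preorder.

No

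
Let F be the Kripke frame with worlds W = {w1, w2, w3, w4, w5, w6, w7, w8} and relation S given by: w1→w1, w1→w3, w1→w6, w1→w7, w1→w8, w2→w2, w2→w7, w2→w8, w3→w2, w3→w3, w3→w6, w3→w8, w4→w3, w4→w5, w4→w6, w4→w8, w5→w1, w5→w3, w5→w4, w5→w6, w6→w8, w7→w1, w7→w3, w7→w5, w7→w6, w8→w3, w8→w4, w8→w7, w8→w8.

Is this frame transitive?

No

Transitive: no — w1 S w3 and w3 S w2, but not w1 S w2.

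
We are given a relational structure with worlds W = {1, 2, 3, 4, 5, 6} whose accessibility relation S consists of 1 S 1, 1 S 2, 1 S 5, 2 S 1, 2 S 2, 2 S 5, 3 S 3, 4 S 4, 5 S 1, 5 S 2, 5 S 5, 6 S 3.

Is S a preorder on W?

Reflexive: no — 6 is not related to itself.
Transitive: yes — every two-step S-path is closed by a direct edge.
So S is not a preorder.

No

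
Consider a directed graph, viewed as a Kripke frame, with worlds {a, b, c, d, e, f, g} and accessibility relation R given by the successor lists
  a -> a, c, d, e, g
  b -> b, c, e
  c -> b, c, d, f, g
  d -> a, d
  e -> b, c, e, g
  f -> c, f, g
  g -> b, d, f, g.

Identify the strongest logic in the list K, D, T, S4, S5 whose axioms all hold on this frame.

Serial (axiom D): yes — every world has a successor (e.g. a R a).
Reflexive (axiom T): yes — every world is R-related to itself.
Transitive (axiom 4): no — a R c and c R b, but not a R b.
Euclidean (axiom 5): no — a R c and a R e, but not c R e.
So F validates K, D, T; S4 would additionally require R to be transitive. The strongest is T.

T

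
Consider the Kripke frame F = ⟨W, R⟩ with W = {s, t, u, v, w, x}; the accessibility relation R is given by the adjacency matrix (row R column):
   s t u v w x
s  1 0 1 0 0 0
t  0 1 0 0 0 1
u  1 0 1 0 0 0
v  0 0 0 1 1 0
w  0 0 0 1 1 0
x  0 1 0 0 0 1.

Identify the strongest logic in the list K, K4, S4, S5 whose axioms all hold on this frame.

Transitive (axiom 4): yes — every two-step R-path is closed by a direct edge.
Reflexive (axiom T): yes — every world is R-related to itself.
Euclidean (axiom 5): yes — any two successors of a common world are R-related.
So F validates K, K4, S4, S5. The strongest is S5.

S5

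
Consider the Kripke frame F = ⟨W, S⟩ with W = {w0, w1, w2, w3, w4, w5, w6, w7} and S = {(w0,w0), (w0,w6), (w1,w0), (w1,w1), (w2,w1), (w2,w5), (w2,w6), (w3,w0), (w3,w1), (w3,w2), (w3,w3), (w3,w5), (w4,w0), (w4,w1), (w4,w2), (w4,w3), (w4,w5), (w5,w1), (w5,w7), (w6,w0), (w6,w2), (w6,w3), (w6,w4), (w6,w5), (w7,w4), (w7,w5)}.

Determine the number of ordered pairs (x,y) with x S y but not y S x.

Enumerating: (w1,w0), (w2,w1), (w2,w5), (w3,w0), (w3,w1), (w3,w2), (w3,w5), (w4,w0), (w4,w1), (w4,w2), (w4,w3), (w4,w5), (w5,w1), (w6,w3), (w6,w4), (w6,w5), (w7,w4).

17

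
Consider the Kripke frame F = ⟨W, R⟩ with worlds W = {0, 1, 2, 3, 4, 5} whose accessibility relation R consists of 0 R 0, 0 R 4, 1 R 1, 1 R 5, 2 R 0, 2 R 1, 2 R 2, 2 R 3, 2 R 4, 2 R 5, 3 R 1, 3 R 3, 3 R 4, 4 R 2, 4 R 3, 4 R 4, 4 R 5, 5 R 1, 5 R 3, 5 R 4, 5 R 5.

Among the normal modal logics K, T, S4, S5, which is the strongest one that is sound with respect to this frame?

Reflexive (axiom T): yes — every world is R-related to itself.
Transitive (axiom 4): no — 0 R 4 and 4 R 2, but not 0 R 2.
Euclidean (axiom 5): no — 2 R 0 and 2 R 1, but not 0 R 1.
So F validates K, T; S4 would additionally require R to be transitive. The strongest is T.

T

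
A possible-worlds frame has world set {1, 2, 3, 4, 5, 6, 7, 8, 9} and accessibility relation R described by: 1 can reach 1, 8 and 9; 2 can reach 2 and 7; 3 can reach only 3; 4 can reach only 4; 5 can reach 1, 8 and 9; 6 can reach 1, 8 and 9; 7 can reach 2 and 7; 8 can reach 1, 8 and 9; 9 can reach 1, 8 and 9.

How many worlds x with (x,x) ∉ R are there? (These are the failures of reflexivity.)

2

Enumerating: 5, 6.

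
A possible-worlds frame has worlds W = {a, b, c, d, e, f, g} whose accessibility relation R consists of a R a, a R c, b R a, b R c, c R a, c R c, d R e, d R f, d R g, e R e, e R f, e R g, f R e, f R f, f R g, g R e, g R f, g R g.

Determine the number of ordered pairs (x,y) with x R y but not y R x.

Enumerating: (b,a), (b,c), (d,e), (d,f), (d,g).

5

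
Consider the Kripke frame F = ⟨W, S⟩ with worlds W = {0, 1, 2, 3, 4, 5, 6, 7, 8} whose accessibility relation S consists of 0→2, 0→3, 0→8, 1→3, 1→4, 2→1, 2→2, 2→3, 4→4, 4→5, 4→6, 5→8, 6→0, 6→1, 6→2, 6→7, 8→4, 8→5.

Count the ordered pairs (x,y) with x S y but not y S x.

14

Enumerating: (0,2), (0,3), (0,8), (1,3), (1,4), (2,1), (2,3), (4,5), (4,6), (6,0), (6,1), (6,2), (6,7), (8,4).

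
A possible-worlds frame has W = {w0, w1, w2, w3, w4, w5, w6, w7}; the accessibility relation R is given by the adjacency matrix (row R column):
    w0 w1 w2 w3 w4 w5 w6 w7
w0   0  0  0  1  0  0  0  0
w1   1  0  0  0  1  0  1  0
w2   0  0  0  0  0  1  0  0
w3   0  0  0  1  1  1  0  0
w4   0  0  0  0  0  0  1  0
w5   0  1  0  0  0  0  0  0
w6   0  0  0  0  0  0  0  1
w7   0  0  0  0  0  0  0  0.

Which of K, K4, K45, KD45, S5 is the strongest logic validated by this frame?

Transitive (axiom 4): no — w0 R w3 and w3 R w4, but not w0 R w4.
Euclidean (axiom 5): no — w1 R w0 and w1 R w4, but not w0 R w4.
Serial (axiom D): no — w7 has no R-successor.
Reflexive (axiom T): no — w0 is not related to itself.
So F validates K; K4 would additionally require R to be transitive. The strongest is K.

K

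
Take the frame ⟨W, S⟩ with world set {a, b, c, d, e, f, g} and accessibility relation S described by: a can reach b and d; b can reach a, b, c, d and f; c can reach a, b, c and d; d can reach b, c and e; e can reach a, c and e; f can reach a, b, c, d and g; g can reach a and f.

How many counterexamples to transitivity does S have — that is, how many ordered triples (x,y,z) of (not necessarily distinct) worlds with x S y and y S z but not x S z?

Enumerating: (a,b,a), (a,b,c), (a,b,f), (a,d,c), (a,d,e), (b,d,e), (b,f,g), (c,b,f), (c,d,e), (d,b,a), (d,b,d), (d,b,f), … and 16 more.
Total: 28.

28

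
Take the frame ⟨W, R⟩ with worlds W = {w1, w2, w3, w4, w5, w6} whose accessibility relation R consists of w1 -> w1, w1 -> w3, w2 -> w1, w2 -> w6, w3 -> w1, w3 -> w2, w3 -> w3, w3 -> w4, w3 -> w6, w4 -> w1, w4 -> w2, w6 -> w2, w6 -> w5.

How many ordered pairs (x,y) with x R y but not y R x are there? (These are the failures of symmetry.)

Enumerating: (w2,w1), (w3,w2), (w3,w4), (w3,w6), (w4,w1), (w4,w2), (w6,w5).

7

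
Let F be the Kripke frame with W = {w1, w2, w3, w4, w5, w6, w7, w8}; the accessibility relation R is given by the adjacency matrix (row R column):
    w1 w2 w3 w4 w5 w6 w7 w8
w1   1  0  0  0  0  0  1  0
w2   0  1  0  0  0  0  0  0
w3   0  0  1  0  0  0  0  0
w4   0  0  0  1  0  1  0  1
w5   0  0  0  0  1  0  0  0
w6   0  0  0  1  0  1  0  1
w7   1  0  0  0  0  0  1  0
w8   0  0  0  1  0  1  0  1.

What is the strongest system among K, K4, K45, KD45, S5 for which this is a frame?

Transitive (axiom 4): yes — every two-step R-path is closed by a direct edge.
Euclidean (axiom 5): yes — any two successors of a common world are R-related.
Serial (axiom D): yes — every world has a successor (e.g. w1 R w1).
Reflexive (axiom T): yes — every world is R-related to itself.
So F validates K, K4, K45, KD45, S5. The strongest is S5.

S5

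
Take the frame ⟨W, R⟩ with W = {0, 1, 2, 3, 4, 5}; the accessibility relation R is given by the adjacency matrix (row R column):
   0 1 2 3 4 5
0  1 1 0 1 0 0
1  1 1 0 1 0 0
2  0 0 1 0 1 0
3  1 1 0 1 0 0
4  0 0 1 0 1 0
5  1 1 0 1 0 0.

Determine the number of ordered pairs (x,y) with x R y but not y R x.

3

Enumerating: (5,0), (5,1), (5,3).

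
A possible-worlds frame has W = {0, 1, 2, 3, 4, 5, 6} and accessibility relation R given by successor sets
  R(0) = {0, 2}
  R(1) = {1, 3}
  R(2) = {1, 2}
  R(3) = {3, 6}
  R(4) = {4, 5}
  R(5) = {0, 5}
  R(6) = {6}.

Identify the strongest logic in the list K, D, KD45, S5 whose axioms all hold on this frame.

Serial (axiom D): yes — every world has a successor (e.g. 0 R 0).
Euclidean (axiom 5): no — 0 R 2 and 0 R 0, but not 2 R 0.
Transitive (axiom 4): no — 0 R 2 and 2 R 1, but not 0 R 1.
Reflexive (axiom T): yes — every world is R-related to itself.
So F validates K, D; KD45 would additionally require R to be Euclidean and transitive. The strongest is D.

D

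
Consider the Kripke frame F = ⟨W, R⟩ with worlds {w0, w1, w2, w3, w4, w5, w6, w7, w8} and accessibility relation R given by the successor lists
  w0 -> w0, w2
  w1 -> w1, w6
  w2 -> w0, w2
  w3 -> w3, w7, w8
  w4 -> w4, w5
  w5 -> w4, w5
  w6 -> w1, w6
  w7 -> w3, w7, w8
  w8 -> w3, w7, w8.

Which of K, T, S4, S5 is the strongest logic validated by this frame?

Reflexive (axiom T): yes — every world is R-related to itself.
Transitive (axiom 4): yes — every two-step R-path is closed by a direct edge.
Euclidean (axiom 5): yes — any two successors of a common world are R-related.
So F validates K, T, S4, S5. The strongest is S5.

S5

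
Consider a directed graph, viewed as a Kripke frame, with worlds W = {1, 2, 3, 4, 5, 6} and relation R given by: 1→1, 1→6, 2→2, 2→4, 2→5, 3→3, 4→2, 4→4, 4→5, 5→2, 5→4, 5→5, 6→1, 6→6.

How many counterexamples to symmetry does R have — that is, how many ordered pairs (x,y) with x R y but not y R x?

R is symmetric; there are no such tuples.

0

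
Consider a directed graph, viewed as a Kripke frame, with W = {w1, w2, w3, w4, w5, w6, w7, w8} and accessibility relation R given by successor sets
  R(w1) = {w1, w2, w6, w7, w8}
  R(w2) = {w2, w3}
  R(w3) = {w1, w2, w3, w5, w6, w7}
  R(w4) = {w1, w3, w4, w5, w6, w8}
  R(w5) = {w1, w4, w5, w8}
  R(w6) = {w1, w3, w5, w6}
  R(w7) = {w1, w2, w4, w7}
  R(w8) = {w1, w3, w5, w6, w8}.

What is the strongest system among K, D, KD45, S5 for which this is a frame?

D

Serial (axiom D): yes — every world has a successor (e.g. w1 R w1).
Euclidean (axiom 5): no — w1 R w2 and w1 R w6, but not w2 R w6.
Transitive (axiom 4): no — w1 R w2 and w2 R w3, but not w1 R w3.
Reflexive (axiom T): yes — every world is R-related to itself.
So F validates K, D; KD45 would additionally require R to be Euclidean and transitive. The strongest is D.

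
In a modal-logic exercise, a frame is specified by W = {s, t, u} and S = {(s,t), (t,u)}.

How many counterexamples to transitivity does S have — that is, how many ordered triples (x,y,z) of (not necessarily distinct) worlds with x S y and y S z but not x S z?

Enumerating: (s,t,u).

1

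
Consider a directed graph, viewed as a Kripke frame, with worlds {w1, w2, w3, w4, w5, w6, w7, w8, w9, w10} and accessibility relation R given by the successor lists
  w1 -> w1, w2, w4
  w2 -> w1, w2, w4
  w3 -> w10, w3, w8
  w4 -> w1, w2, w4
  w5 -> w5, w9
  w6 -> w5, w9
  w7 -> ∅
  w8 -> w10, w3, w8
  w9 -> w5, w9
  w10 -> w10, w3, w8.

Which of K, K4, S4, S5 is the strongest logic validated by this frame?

K4

Transitive (axiom 4): yes — every two-step R-path is closed by a direct edge.
Reflexive (axiom T): no — w6 is not related to itself.
Euclidean (axiom 5): yes — any two successors of a common world are R-related.
So F validates K, K4; S4 would additionally require R to be reflexive. The strongest is K4.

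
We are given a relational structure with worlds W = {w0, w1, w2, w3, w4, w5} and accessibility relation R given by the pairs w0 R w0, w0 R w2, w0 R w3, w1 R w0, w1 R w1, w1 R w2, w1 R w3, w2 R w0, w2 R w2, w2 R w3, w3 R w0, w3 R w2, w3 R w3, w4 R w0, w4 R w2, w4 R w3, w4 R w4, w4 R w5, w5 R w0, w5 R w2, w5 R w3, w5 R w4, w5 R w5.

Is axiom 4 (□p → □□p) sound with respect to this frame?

By correspondence theory, 4 is valid on a frame iff R is transitive.
Transitive: yes — every two-step R-path is closed by a direct edge.

Yes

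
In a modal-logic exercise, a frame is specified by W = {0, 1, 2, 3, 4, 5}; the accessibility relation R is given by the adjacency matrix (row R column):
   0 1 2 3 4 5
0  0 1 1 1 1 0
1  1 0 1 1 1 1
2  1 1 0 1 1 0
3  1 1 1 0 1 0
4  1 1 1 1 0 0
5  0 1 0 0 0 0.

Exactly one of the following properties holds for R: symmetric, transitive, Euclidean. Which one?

symmetric

Symmetric: yes — every pair in R has its reverse in R.
Transitive: no — 0 R 1 and 1 R 5, but not 0 R 5.
Euclidean: no — 1 R 0 and 1 R 5, but not 0 R 5.
Only symmetric holds.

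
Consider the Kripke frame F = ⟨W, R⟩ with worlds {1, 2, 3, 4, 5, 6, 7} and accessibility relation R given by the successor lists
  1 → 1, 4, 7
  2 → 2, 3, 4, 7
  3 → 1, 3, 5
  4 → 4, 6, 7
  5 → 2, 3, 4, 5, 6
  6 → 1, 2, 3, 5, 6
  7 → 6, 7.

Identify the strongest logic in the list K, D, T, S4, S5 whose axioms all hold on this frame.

Serial (axiom D): yes — every world has a successor (e.g. 1 R 1).
Reflexive (axiom T): yes — every world is R-related to itself.
Transitive (axiom 4): no — 1 R 4 and 4 R 6, but not 1 R 6.
Euclidean (axiom 5): no — 1 R 7 and 1 R 4, but not 7 R 4.
So F validates K, D, T; S4 would additionally require R to be transitive. The strongest is T.

T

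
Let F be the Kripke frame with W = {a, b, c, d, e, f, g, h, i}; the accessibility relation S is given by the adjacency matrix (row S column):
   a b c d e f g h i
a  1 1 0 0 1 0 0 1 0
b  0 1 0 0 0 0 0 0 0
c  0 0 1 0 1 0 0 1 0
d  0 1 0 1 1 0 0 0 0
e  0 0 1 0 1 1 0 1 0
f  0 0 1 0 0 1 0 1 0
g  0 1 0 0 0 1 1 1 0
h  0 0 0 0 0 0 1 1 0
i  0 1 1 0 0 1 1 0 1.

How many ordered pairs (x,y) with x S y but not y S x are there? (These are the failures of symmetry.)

16

Enumerating: (a,b), (a,e), (a,h), (c,h), (d,b), (d,e), (e,f), (e,h), (f,c), (f,h), (g,b), (g,f), (i,b), (i,c), (i,f), (i,g).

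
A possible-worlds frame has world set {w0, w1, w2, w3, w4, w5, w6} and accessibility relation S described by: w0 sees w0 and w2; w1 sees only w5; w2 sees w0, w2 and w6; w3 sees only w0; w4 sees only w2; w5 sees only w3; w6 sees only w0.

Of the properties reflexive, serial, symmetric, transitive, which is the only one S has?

serial

Reflexive: no — w1 is not related to itself.
Serial: yes — every world has a successor (e.g. w0 S w0).
Symmetric: no — w1 S w5 but not w5 S w1.
Transitive: no — w0 S w2 and w2 S w6, but not w0 S w6.
Only serial holds.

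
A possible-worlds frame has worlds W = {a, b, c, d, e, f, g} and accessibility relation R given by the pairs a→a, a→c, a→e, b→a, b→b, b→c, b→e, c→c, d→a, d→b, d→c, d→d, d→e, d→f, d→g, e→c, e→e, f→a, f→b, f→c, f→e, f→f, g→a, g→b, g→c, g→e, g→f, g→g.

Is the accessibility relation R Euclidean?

No

Euclidean: no — a R c and a R e, but not c R e.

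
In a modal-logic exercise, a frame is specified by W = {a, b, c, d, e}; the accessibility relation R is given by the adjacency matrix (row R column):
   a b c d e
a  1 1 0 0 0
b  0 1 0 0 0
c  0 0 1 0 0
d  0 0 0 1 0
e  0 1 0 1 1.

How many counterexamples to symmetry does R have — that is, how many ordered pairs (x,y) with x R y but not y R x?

3

Enumerating: (a,b), (e,b), (e,d).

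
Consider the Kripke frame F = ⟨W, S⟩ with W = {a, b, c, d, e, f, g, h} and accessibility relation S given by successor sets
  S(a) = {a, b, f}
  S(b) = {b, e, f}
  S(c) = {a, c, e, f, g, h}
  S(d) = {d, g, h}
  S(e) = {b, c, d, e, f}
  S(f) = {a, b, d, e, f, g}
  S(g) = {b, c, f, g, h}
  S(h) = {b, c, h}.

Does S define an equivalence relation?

No

Reflexive: yes — every world is S-related to itself.
Symmetric: no — a S b but not b S a.
Transitive: no — a S b and b S e, but not a S e.
So S is not an equivalence relation.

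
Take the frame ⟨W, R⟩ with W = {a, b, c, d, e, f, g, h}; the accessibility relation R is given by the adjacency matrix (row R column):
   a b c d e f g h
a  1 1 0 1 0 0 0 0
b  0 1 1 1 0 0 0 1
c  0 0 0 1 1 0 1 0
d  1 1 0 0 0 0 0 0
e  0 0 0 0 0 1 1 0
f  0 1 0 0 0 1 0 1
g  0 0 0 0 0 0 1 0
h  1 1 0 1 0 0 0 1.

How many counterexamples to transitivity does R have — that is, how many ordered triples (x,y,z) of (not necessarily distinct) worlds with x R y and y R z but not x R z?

Enumerating: (a,b,c), (a,b,h), (b,c,e), (b,c,g), (b,d,a), (b,h,a), (c,d,a), (c,d,b), (c,e,f), (d,a,d), (d,b,c), (d,b,d), … and 8 more.
Total: 20.

20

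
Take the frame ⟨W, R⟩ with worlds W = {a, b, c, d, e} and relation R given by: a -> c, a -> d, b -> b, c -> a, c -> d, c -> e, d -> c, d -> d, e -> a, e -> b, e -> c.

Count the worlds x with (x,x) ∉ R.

Enumerating: a, c, e.

3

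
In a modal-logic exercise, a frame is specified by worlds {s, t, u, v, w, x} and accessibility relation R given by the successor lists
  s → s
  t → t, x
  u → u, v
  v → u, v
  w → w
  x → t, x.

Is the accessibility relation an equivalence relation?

Reflexive: yes — every world is R-related to itself.
Symmetric: yes — every pair in R has its reverse in R.
Transitive: yes — every two-step R-path is closed by a direct edge.
So R is an equivalence relation.

Yes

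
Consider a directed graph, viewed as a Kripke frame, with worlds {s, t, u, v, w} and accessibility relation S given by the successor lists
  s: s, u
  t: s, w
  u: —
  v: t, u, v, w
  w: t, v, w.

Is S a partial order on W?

Reflexive: no — t is not related to itself.
Transitive: no — t S s and s S u, but not t S u.
Antisymmetric: no — t S w and w S t with t ≠ w.
So S is not a partial order.

No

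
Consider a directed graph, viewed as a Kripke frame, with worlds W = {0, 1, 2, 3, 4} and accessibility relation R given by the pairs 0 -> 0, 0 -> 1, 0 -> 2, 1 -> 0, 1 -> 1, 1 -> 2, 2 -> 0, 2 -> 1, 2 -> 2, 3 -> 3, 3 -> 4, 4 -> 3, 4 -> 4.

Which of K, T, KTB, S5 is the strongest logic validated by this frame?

S5

Reflexive (axiom T): yes — every world is R-related to itself.
Symmetric (axiom B): yes — every pair in R has its reverse in R.
Euclidean (axiom 5): yes — any two successors of a common world are R-related.
So F validates K, T, KTB, S5. The strongest is S5.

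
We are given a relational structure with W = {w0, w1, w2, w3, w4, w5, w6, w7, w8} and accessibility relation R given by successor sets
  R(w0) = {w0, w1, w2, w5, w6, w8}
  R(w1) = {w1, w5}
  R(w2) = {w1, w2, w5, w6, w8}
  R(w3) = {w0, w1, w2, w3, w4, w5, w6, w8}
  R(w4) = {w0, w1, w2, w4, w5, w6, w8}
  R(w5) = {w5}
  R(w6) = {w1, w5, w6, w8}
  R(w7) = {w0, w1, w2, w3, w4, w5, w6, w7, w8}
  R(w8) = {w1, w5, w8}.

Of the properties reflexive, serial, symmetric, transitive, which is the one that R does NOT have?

symmetric

Reflexive: yes — every world is R-related to itself.
Serial: yes — every world has a successor (e.g. w0 R w0).
Symmetric: no — w0 R w1 but not w1 R w0.
Transitive: yes — every two-step R-path is closed by a direct edge.
Only symmetric fails.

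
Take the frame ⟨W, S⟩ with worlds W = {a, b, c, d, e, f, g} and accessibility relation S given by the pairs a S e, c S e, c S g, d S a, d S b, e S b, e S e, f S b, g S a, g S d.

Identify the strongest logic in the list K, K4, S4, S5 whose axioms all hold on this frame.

Transitive (axiom 4): no — a S e and e S b, but not a S b.
Reflexive (axiom T): no — a is not related to itself.
Euclidean (axiom 5): no — c S e and c S g, but not e S g.
So F validates K; K4 would additionally require S to be transitive. The strongest is K.

K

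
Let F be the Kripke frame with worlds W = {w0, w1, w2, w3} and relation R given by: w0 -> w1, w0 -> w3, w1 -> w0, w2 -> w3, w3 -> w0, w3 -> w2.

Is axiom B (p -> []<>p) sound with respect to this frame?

Yes

Axiom B corresponds to the accessibility relation being symmetric.
Symmetric: yes — every pair in R has its reverse in R.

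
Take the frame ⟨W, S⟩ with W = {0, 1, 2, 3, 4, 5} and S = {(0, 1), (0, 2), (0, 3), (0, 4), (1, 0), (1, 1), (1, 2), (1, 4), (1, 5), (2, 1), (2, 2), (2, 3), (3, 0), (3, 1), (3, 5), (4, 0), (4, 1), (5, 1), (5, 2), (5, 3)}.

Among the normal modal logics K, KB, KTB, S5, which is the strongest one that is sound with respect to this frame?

K

Symmetric (axiom B): no — 0 S 2 but not 2 S 0.
Reflexive (axiom T): no — 0 is not related to itself.
Euclidean (axiom 5): no — 0 S 1 and 0 S 3, but not 1 S 3.
So F validates K; KB would additionally require S to be symmetric. The strongest is K.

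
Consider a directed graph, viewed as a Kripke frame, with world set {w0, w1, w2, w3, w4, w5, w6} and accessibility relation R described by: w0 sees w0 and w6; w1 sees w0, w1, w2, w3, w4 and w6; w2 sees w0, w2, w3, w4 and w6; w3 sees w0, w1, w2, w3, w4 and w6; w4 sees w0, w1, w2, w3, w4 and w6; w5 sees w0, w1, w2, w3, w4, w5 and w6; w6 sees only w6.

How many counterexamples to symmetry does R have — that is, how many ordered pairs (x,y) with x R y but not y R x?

16

Enumerating: (w0,w6), (w1,w0), (w1,w2), (w1,w6), (w2,w0), (w2,w6), (w3,w0), (w3,w6), (w4,w0), (w4,w6), (w5,w0), (w5,w1), (w5,w2), (w5,w3), (w5,w4), (w5,w6).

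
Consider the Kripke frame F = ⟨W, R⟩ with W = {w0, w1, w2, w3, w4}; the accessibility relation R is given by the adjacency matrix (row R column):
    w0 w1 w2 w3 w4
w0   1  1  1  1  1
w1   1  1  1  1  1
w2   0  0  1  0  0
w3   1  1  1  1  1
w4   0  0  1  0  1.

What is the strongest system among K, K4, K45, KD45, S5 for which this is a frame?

K4

Transitive (axiom 4): yes — every two-step R-path is closed by a direct edge.
Euclidean (axiom 5): no — w0 R w2 and w0 R w1, but not w2 R w1.
Serial (axiom D): yes — every world has a successor (e.g. w0 R w0).
Reflexive (axiom T): yes — every world is R-related to itself.
So F validates K, K4; K45 would additionally require R to be Euclidean. The strongest is K4.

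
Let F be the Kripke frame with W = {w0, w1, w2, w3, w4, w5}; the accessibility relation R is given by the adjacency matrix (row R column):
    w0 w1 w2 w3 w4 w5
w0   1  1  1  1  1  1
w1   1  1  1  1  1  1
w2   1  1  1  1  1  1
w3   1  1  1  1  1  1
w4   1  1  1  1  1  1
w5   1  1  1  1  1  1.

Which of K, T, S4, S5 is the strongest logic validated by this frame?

S5

Reflexive (axiom T): yes — every world is R-related to itself.
Transitive (axiom 4): yes — every two-step R-path is closed by a direct edge.
Euclidean (axiom 5): yes — any two successors of a common world are R-related.
So F validates K, T, S4, S5. The strongest is S5.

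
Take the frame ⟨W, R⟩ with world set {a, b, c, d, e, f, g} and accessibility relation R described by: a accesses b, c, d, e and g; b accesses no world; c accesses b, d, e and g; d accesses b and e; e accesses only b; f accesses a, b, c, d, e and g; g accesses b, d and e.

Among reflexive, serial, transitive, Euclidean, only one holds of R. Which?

Reflexive: no — a is not related to itself.
Serial: no — b has no R-successor.
Transitive: yes — every two-step R-path is closed by a direct edge.
Euclidean: no — a R b and a R c, but not b R c.
Only transitive holds.

transitive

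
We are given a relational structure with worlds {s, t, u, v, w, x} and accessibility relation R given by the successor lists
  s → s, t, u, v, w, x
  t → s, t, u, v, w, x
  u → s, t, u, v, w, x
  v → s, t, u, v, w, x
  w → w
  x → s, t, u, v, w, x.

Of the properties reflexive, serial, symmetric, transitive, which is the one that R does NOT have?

symmetric

Reflexive: yes — every world is R-related to itself.
Serial: yes — every world has a successor (e.g. s R s).
Symmetric: no — s R w but not w R s.
Transitive: yes — every two-step R-path is closed by a direct edge.
Only symmetric fails.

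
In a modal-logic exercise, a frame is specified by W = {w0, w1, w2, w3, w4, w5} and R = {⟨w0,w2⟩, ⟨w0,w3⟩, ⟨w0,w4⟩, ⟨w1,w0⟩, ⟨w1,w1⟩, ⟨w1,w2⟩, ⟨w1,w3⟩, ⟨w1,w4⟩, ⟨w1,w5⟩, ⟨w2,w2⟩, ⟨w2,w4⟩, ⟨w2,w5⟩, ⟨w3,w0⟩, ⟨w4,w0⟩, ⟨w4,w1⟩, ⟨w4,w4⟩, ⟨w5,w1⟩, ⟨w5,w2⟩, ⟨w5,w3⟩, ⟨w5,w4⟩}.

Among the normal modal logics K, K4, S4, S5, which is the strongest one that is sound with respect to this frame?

Transitive (axiom 4): no — w0 R w2 and w2 R w5, but not w0 R w5.
Reflexive (axiom T): no — w0 is not related to itself.
Euclidean (axiom 5): no — w0 R w2 and w0 R w3, but not w2 R w3.
So F validates K; K4 would additionally require R to be transitive. The strongest is K.

K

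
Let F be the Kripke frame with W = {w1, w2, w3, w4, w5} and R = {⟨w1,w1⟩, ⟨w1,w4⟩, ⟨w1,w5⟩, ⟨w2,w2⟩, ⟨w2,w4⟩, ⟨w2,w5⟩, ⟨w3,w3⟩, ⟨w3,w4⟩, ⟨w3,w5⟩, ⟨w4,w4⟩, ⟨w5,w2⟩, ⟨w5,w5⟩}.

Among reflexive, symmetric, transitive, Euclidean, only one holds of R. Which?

reflexive

Reflexive: yes — every world is R-related to itself.
Symmetric: no — w1 R w4 but not w4 R w1.
Transitive: no — w1 R w5 and w5 R w2, but not w1 R w2.
Euclidean: no — w1 R w4 and w1 R w5, but not w4 R w5.
Only reflexive holds.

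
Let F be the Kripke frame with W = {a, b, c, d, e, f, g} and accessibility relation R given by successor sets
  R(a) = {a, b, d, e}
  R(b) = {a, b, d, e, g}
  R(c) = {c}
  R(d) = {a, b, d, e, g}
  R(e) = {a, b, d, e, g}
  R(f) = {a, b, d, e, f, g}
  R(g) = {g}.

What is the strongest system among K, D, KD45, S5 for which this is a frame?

D

Serial (axiom D): yes — every world has a successor (e.g. a R a).
Euclidean (axiom 5): no — b R a and b R g, but not a R g.
Transitive (axiom 4): no — a R b and b R g, but not a R g.
Reflexive (axiom T): yes — every world is R-related to itself.
So F validates K, D; KD45 would additionally require R to be Euclidean and transitive. The strongest is D.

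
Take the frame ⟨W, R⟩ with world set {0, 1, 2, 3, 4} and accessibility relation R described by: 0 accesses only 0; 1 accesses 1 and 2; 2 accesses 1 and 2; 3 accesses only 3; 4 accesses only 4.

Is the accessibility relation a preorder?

Reflexive: yes — every world is R-related to itself.
Transitive: yes — every two-step R-path is closed by a direct edge.
So R is a preorder.

Yes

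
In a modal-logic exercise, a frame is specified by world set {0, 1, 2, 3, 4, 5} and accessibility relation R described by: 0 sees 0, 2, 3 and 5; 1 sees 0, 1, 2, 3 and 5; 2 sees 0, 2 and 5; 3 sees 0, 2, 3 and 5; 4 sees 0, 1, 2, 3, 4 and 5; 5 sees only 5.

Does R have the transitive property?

No

Transitive: no — 2 R 0 and 0 R 3, but not 2 R 3.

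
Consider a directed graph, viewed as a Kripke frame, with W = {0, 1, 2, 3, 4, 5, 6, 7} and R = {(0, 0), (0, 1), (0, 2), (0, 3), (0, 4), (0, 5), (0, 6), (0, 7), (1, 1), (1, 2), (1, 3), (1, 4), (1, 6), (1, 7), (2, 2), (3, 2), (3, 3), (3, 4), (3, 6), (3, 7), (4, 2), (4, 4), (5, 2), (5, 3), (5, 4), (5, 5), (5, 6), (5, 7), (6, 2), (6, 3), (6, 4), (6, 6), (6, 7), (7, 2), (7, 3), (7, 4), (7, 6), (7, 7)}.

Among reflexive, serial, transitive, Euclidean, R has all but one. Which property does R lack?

Euclidean

Reflexive: yes — every world is R-related to itself.
Serial: yes — every world has a successor (e.g. 0 R 0).
Transitive: yes — every two-step R-path is closed by a direct edge.
Euclidean: no — 0 R 1 and 0 R 5, but not 1 R 5.
Only Euclidean fails.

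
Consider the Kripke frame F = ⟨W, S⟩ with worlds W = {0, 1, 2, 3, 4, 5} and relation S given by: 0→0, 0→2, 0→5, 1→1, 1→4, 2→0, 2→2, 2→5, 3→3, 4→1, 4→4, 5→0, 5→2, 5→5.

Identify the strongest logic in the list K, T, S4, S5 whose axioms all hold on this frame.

Reflexive (axiom T): yes — every world is S-related to itself.
Transitive (axiom 4): yes — every two-step S-path is closed by a direct edge.
Euclidean (axiom 5): yes — any two successors of a common world are S-related.
So F validates K, T, S4, S5. The strongest is S5.

S5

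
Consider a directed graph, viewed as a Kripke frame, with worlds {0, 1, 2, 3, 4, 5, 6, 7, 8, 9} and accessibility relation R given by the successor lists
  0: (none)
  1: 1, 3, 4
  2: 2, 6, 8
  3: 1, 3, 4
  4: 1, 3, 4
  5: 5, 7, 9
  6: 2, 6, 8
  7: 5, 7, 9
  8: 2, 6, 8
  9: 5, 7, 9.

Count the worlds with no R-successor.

1

Enumerating: 0.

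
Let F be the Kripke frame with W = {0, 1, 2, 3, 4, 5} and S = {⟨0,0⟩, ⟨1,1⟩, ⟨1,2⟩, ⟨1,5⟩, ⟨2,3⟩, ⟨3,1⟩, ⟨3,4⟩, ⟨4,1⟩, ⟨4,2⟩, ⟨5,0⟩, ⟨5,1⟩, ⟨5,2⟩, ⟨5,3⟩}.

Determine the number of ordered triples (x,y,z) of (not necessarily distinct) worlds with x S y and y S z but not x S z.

Enumerating: (1,2,3), (1,5,0), (1,5,3), (2,3,1), (2,3,4), (3,1,2), (3,1,5), (3,4,2), (4,1,5), (4,2,3), (5,1,5), (5,3,4).

12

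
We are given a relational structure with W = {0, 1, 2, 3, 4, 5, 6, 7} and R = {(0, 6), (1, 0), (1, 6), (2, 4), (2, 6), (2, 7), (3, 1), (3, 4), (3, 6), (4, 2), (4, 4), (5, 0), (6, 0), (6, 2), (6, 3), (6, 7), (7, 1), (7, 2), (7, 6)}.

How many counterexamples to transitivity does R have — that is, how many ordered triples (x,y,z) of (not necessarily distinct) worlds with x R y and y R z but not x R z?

Enumerating: (0,6,0), (0,6,2), (0,6,3), (0,6,7), (1,6,2), (1,6,3), (1,6,7), (2,4,2), (2,6,0), (2,6,2), (2,6,3), (2,7,1), … and 24 more.
Total: 36.

36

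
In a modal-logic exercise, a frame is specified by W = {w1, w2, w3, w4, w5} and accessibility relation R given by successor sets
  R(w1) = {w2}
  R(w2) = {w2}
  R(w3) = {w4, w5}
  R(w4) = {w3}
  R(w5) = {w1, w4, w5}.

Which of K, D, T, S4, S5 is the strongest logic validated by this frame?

Serial (axiom D): yes — every world has a successor (e.g. w1 R w2).
Reflexive (axiom T): no — w1 is not related to itself.
Transitive (axiom 4): no — w3 R w5 and w5 R w1, but not w3 R w1.
Euclidean (axiom 5): no — w3 R w4 and w3 R w5, but not w4 R w5.
So F validates K, D; T would additionally require R to be reflexive. The strongest is D.

D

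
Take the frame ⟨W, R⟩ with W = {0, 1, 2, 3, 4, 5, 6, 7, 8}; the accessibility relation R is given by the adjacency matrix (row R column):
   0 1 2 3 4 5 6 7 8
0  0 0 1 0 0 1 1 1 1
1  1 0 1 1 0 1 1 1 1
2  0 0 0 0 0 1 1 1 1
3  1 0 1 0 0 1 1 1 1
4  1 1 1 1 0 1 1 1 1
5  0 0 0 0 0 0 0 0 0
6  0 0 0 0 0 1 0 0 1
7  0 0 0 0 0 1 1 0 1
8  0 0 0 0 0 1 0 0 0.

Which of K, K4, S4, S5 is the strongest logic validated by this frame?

Transitive (axiom 4): yes — every two-step R-path is closed by a direct edge.
Reflexive (axiom T): no — 0 is not related to itself.
Euclidean (axiom 5): no — 0 R 5 and 0 R 2, but not 5 R 2.
So F validates K, K4; S4 would additionally require R to be reflexive. The strongest is K4.

K4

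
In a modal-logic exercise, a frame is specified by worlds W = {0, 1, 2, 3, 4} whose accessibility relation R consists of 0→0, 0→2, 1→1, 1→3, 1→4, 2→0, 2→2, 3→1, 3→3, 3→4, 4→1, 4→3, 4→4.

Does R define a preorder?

Yes

Reflexive: yes — every world is R-related to itself.
Transitive: yes — every two-step R-path is closed by a direct edge.
So R is a preorder.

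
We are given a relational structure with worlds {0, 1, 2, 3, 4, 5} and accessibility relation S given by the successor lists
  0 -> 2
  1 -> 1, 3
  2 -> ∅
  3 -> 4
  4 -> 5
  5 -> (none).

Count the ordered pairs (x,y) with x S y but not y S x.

Enumerating: (0,2), (1,3), (3,4), (4,5).

4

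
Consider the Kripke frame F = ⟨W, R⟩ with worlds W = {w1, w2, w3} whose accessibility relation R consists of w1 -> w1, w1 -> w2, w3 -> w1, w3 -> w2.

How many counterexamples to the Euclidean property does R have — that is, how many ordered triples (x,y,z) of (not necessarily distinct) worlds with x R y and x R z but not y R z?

Enumerating: (w1,w2,w1), (w1,w2,w2), (w3,w2,w1), (w3,w2,w2).

4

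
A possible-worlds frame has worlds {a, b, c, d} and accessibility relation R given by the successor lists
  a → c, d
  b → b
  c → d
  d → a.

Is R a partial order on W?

No

Reflexive: no — a is not related to itself.
Transitive: no — c R d and d R a, but not c R a.
Antisymmetric: no — a R d and d R a with a ≠ d.
So R is not a partial order.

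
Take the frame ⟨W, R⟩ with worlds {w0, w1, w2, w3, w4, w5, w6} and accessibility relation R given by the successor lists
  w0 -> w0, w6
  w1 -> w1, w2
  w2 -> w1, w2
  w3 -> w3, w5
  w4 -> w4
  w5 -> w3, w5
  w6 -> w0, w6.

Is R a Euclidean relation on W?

Yes

Euclidean: yes — any two successors of a common world are R-related.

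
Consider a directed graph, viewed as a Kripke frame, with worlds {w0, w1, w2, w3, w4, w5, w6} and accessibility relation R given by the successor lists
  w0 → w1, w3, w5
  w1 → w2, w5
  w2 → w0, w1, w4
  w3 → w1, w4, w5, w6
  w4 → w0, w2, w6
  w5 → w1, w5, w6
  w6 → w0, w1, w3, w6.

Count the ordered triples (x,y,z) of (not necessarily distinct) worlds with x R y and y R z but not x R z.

35

Enumerating: (w0,w1,w2), (w0,w3,w4), (w0,w3,w6), (w0,w5,w6), (w1,w2,w0), (w1,w2,w1), (w1,w2,w4), (w1,w5,w1), (w1,w5,w6), (w2,w0,w3), (w2,w0,w5), (w2,w1,w2), … and 23 more.
Total: 35.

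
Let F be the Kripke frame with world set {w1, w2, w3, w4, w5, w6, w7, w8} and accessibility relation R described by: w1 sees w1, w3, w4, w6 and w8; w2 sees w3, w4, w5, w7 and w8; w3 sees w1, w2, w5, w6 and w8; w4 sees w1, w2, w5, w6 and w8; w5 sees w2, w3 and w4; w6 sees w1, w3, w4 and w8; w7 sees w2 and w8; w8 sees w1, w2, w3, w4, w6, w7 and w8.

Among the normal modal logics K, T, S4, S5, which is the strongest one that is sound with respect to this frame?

Reflexive (axiom T): no — w2 is not related to itself.
Transitive (axiom 4): no — w1 R w3 and w3 R w2, but not w1 R w2.
Euclidean (axiom 5): no — w1 R w3 and w1 R w4, but not w3 R w4.
So F validates K; T would additionally require R to be reflexive. The strongest is K.

K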